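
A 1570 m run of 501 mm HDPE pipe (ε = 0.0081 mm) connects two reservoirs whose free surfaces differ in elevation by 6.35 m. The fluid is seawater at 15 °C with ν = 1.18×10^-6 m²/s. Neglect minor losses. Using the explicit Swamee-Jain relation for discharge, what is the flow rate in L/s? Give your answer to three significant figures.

Q ≈ 351 L/s

Swamee-Jain (Type II): Q = -0.965·√(gD⁵h_f/L)·ln[ε/(3.7D) + √(3.17ν²L/(gD³h_f))]
√(gD⁵h_f/L) = √(9.81·0.501⁵·6.35/1570) = 0.03539
ε/(3.7D) = 4.37×10^-6; √(3.17ν²L/(gD³h_f)) = 2.97×10^-5
Q = -0.965·0.03539·ln(3.411×10^-5) = 0.3513 m³/s
Check: V = 1.78 m/s, Re = 7.57×10^5, f = 0.01250, h_f = 6.34 m ≈ 6.35 m ✓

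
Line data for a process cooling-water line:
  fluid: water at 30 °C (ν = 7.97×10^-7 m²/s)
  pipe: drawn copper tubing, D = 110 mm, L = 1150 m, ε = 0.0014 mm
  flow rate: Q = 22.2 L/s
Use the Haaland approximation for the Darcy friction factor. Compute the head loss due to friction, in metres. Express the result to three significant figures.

h_f ≈ 41.5 m

V = 4Q/(πD²) = 4·0.0222/(π·0.110²) = 2.336 m/s
Re = VD/ν = 2.336·0.110/7.97×10^-7 = 3.22×10^5 → turbulent
ε/D = 0.0014/110 = 1.27×10^-5
Haaland: f = 0.01426
h_f = f(L/D)V²/(2g) = 0.01426·(1150/0.110)·2.336²/(2·9.81) = 41.46 m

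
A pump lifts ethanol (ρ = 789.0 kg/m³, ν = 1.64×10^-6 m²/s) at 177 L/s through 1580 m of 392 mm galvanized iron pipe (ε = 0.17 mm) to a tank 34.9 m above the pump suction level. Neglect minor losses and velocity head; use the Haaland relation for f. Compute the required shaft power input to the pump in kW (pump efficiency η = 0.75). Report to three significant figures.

V = 4Q/(πD²) = 1.467 m/s; Re = 3.51×10^5; ε/D = 4.34×10^-4; f = 0.01749
h_f = f(L/D)V²/2g = 7.729 m
Total head H = z + h_f = 34.9 + 7.729 = 42.63 m
P_hyd = ρgQH = 789.0·9.81·0.177·42.63 = 58.40 kW
P_shaft = P_hyd/η = 58.40/0.75 = 77.87 kW

P_shaft ≈ 77.9 kW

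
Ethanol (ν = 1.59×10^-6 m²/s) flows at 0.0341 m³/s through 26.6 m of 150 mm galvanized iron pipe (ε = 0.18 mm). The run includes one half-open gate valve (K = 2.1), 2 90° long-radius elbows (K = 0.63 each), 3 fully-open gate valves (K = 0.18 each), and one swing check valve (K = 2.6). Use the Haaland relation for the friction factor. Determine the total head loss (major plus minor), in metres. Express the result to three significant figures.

V = 4Q/(πD²) = 1.930 m/s; V²/2g = 0.1898 m
Re = 1.82×10^5, ε/D = 0.00120 → f = 0.02178 (Haaland)
Major: h_f = f(L/D)·V²/2g = 0.02178·177.3·0.1898 = 0.7329 m
Minor: ΣK = 6.50; h_m = ΣK·V²/2g = 1.234 m
Total H_L = 0.7329 + 1.234 = 1.967 m

H_L ≈ 1.97 m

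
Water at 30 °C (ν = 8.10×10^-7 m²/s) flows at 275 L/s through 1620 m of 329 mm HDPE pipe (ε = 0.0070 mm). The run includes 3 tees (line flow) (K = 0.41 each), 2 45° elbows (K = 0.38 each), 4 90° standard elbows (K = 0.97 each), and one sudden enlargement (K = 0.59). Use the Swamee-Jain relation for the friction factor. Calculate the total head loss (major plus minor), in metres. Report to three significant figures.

H_L ≈ 34.1 m

V = 4Q/(πD²) = 3.235 m/s; V²/2g = 0.5333 m
Re = 1.31×10^6, ε/D = 2.13×10^-5 → f = 0.01168 (Swamee-Jain)
Major: h_f = f(L/D)·V²/2g = 0.01168·4924·0.5333 = 30.67 m
Minor: ΣK = 6.46; h_m = ΣK·V²/2g = 3.445 m
Total H_L = 30.67 + 3.445 = 34.12 m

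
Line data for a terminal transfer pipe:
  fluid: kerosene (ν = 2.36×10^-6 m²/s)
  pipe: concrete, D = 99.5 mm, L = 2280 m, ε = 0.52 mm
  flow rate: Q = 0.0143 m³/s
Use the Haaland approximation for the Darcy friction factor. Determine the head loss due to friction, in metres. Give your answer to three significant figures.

V = 4Q/(πD²) = 4·0.0143/(π·0.0995²) = 1.839 m/s
Re = VD/ν = 1.839·0.0995/2.36×10^-6 = 7.75×10^4 → turbulent
ε/D = 0.52/99.5 = 0.00523
Haaland: f = 0.03190
h_f = f(L/D)V²/(2g) = 0.03190·(2280/0.0995)·1.839²/(2·9.81) = 126.0 m

h_f ≈ 126 m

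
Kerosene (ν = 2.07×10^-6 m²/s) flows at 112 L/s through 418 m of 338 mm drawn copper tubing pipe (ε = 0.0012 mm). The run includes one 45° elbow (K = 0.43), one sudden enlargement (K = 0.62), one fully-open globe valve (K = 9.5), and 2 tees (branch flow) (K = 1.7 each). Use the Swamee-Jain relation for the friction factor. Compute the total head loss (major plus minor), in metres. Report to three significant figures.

H_L ≈ 2.63 m

V = 4Q/(πD²) = 1.248 m/s; V²/2g = 0.07941 m
Re = 2.04×10^5, ε/D = 3.55×10^-6 → f = 0.01551 (Swamee-Jain)
Major: h_f = f(L/D)·V²/2g = 0.01551·1237·0.07941 = 1.523 m
Minor: ΣK = 13.9; h_m = ΣK·V²/2g = 1.108 m
Total H_L = 1.523 + 1.108 = 2.631 m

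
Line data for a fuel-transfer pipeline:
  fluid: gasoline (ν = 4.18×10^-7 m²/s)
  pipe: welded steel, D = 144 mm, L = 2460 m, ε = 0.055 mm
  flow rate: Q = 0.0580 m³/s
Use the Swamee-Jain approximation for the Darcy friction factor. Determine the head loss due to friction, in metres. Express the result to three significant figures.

h_f ≈ 180 m

V = 4Q/(πD²) = 4·0.0580/(π·0.144²) = 3.561 m/s
Re = VD/ν = 3.561·0.144/4.18×10^-7 = 1.23×10^6 → turbulent
ε/D = 0.055/144 = 3.82×10^-4
Swamee-Jain: f = 0.01633
h_f = f(L/D)V²/(2g) = 0.01633·(2460/0.144)·3.561²/(2·9.81) = 180.3 m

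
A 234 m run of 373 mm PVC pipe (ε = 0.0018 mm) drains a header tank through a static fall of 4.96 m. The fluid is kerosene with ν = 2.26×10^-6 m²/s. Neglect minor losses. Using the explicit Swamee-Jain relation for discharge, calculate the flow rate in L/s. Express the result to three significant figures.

Q ≈ 379 L/s

Swamee-Jain (Type II): Q = -0.965·√(gD⁵h_f/L)·ln[ε/(3.7D) + √(3.17ν²L/(gD³h_f))]
√(gD⁵h_f/L) = √(9.81·0.373⁵·4.96/234) = 0.03875
ε/(3.7D) = 1.30×10^-6; √(3.17ν²L/(gD³h_f)) = 3.87×10^-5
Q = -0.965·0.03875·ln(4.004×10^-5) = 0.3786 m³/s
Check: V = 3.46 m/s, Re = 5.72×10^5, f = 0.01287, h_f = 4.94 m ≈ 4.96 m ✓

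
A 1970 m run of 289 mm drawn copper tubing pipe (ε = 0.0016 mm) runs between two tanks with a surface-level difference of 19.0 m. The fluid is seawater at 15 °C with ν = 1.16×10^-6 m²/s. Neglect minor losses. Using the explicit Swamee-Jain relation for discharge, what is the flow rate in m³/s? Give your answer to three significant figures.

Q ≈ 0.133 m³/s

Swamee-Jain (Type II): Q = -0.965·√(gD⁵h_f/L)·ln[ε/(3.7D) + √(3.17ν²L/(gD³h_f))]
√(gD⁵h_f/L) = √(9.81·0.289⁵·19.0/1970) = 0.01381
ε/(3.7D) = 1.50×10^-6; √(3.17ν²L/(gD³h_f)) = 4.32×10^-5
Q = -0.965·0.01381·ln(4.471×10^-5) = 0.1335 m³/s
Check: V = 2.03 m/s, Re = 5.07×10^5, f = 0.01315, h_f = 18.9 m ≈ 19.0 m ✓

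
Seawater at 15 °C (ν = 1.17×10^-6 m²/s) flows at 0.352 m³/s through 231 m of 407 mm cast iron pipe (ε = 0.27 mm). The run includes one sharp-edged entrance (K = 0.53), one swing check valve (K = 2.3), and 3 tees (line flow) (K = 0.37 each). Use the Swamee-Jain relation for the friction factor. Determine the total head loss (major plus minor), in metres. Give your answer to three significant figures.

V = 4Q/(πD²) = 2.706 m/s; V²/2g = 0.3731 m
Re = 9.41×10^5, ε/D = 6.63×10^-4 → f = 0.01834 (Swamee-Jain)
Major: h_f = f(L/D)·V²/2g = 0.01834·567.6·0.3731 = 3.885 m
Minor: ΣK = 3.94; h_m = ΣK·V²/2g = 1.470 m
Total H_L = 3.885 + 1.470 = 5.355 m

H_L ≈ 5.35 m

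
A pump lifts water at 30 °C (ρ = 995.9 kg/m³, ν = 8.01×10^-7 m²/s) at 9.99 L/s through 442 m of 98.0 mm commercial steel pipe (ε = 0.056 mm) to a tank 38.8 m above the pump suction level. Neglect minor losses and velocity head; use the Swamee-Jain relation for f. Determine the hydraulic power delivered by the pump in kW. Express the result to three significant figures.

P_hyd ≈ 4.56 kW

V = 4Q/(πD²) = 1.324 m/s; Re = 1.62×10^5; ε/D = 5.71×10^-4; f = 0.01967
h_f = f(L/D)V²/2g = 7.930 m
Total head H = z + h_f = 38.8 + 7.930 = 46.73 m
P_hyd = ρgQH = 995.9·9.81·0.00999·46.73 = 4.561 kW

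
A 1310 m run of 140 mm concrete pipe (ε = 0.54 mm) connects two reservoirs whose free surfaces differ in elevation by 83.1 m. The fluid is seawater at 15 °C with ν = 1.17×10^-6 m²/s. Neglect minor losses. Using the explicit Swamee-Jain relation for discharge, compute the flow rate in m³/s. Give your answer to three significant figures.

Q ≈ 0.0381 m³/s

Swamee-Jain (Type II): Q = -0.965·√(gD⁵h_f/L)·ln[ε/(3.7D) + √(3.17ν²L/(gD³h_f))]
√(gD⁵h_f/L) = √(9.81·0.140⁵·83.1/1310) = 0.005785
ε/(3.7D) = 0.00104; √(3.17ν²L/(gD³h_f)) = 5.04×10^-5
Q = -0.965·0.005785·ln(0.001093) = 0.03807 m³/s
Check: V = 2.47 m/s, Re = 2.96×10^5, f = 0.02864, h_f = 83.5 m ≈ 83.1 m ✓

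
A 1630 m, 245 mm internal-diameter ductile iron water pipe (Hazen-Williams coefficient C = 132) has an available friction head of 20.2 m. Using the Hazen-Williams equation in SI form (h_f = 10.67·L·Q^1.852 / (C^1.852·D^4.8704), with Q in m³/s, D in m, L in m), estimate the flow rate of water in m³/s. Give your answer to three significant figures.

Q ≈ 0.0850 m³/s

Rearranging: Q = [h_f·C^1.852·D^4.8704 / (10.67·L)]^(1/1.852)
Q = [20.2·132^1.852·0.245^4.8704 / (10.67·1630)]^0.540 = 0.08500 m³/s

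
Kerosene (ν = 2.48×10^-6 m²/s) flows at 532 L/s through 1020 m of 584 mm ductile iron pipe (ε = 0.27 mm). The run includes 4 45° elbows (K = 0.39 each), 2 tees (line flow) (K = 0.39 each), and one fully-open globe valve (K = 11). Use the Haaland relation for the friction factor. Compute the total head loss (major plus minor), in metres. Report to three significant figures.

H_L ≈ 8.79 m

V = 4Q/(πD²) = 1.986 m/s; V²/2g = 0.2010 m
Re = 4.68×10^5, ε/D = 4.62×10^-4 → f = 0.01739 (Haaland)
Major: h_f = f(L/D)·V²/2g = 0.01739·1747·0.2010 = 6.106 m
Minor: ΣK = 13.3; h_m = ΣK·V²/2g = 2.682 m
Total H_L = 6.106 + 2.682 = 8.788 m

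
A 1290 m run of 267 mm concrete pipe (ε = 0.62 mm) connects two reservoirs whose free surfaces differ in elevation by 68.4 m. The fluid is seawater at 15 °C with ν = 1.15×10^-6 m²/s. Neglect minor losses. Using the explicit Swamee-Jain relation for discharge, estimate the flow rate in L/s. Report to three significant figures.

Q ≈ 188 L/s

Swamee-Jain (Type II): Q = -0.965·√(gD⁵h_f/L)·ln[ε/(3.7D) + √(3.17ν²L/(gD³h_f))]
√(gD⁵h_f/L) = √(9.81·0.267⁵·68.4/1290) = 0.02657
ε/(3.7D) = 6.28×10^-4; √(3.17ν²L/(gD³h_f)) = 2.06×10^-5
Q = -0.965·0.02657·ln(6.482×10^-4) = 0.1882 m³/s
Check: V = 3.36 m/s, Re = 7.80×10^5, f = 0.02468, h_f = 68.7 m ≈ 68.4 m ✓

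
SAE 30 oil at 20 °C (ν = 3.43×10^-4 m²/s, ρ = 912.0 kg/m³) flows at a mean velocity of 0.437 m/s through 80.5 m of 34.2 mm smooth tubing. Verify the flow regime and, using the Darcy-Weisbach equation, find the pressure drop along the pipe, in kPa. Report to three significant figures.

Re = VD/ν = 0.437·0.03420/3.43×10^-4 = 43.6 → laminar (Re < 2300)
f = 64/Re = 1.469
h_f = f(L/D)V²/(2g) = 1.469·(80.5/0.03420)·0.437²/(2·9.81) = 33.65 m
Δp = ρg·h_f = 912.0·9.81·33.65 = 301.1 kPa

Δp ≈ 301 kPa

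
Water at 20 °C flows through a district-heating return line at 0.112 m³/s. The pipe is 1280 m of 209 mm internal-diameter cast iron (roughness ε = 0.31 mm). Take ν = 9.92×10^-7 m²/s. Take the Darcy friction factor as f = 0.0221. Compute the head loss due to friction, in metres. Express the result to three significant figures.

h_f ≈ 73.5 m

V = 4Q/(πD²) = 4·0.112/(π·0.209²) = 3.265 m/s
h_f = f(L/D)V²/(2g) = 0.02210·(1280/0.209)·3.265²/(2·9.81) = 73.52 m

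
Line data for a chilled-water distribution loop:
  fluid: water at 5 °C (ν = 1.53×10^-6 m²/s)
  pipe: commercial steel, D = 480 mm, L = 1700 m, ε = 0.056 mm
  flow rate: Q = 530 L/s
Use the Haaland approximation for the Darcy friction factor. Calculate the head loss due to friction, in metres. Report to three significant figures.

h_f ≈ 21.1 m

V = 4Q/(πD²) = 4·0.530/(π·0.480²) = 2.929 m/s
Re = VD/ν = 2.929·0.480/1.53×10^-6 = 9.19×10^5 → turbulent
ε/D = 0.056/480 = 1.17×10^-4
Haaland: f = 0.01365
h_f = f(L/D)V²/(2g) = 0.01365·(1700/0.480)·2.929²/(2·9.81) = 21.14 m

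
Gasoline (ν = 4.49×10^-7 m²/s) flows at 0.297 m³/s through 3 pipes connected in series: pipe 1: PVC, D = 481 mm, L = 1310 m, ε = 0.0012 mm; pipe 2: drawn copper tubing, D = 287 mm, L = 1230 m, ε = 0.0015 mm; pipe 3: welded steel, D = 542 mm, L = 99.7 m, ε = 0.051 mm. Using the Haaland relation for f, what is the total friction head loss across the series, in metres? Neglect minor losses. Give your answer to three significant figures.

H ≈ 49.9 m

Pipe 1: V = 1.634 m/s, Re = 1.75×10^6, ε/D = 2.49×10^-6, f = 0.01063, h_1 = f(L/D)V²/2g = 3.941 m
Pipe 2: V = 4.591 m/s, Re = 2.93×10^6, ε/D = 5.23×10^-6, f = 0.009937, h_2 = f(L/D)V²/2g = 45.75 m
Pipe 3: V = 1.287 m/s, Re = 1.55×10^6, ε/D = 9.41×10^-5, f = 0.01282, h_3 = f(L/D)V²/2g = 0.1991 m
Series → Q common, losses add: H = Σh = 49.89 m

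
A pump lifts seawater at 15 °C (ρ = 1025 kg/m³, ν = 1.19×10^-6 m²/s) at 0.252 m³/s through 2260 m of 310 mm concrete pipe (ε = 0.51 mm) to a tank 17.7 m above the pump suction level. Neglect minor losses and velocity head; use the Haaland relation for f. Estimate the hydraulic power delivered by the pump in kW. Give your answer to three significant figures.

V = 4Q/(πD²) = 3.339 m/s; Re = 8.70×10^5; ε/D = 0.00165; f = 0.02251
h_f = f(L/D)V²/2g = 93.23 m
Total head H = z + h_f = 17.7 + 93.23 = 110.9 m
P_hyd = ρgQH = 1025·9.81·0.252·110.9 = 281.1 kW

P_hyd ≈ 281 kW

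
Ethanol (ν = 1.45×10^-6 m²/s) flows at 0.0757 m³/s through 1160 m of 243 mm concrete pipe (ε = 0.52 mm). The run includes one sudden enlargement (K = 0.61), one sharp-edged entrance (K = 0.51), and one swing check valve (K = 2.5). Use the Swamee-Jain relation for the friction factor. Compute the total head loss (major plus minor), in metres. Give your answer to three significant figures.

V = 4Q/(πD²) = 1.632 m/s; V²/2g = 0.1358 m
Re = 2.74×10^5, ε/D = 0.00214 → f = 0.02463 (Swamee-Jain)
Major: h_f = f(L/D)·V²/2g = 0.02463·4774·0.1358 = 15.97 m
Minor: ΣK = 3.62; h_m = ΣK·V²/2g = 0.4916 m
Total H_L = 15.97 + 0.4916 = 16.46 m

H_L ≈ 16.5 m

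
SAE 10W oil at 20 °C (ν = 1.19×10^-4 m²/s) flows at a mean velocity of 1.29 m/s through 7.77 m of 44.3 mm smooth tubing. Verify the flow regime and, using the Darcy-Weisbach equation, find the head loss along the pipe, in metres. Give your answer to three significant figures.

Re = VD/ν = 1.29·0.04430/1.19×10^-4 = 480 → laminar (Re < 2300)
f = 64/Re = 0.1333
h_f = f(L/D)V²/(2g) = 0.1333·(7.77/0.04430)·1.29²/(2·9.81) = 1.983 m

h_f ≈ 1.98 m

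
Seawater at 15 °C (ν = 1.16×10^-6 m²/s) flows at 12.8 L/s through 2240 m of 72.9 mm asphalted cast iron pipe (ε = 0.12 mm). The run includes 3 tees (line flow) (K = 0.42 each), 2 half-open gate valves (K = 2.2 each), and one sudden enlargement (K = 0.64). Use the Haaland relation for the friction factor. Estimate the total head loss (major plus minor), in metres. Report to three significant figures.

V = 4Q/(πD²) = 3.067 m/s; V²/2g = 0.4793 m
Re = 1.93×10^5, ε/D = 0.00165 → f = 0.02322 (Haaland)
Major: h_f = f(L/D)·V²/2g = 0.02322·30727·0.4793 = 342.0 m
Minor: ΣK = 6.30; h_m = ΣK·V²/2g = 3.020 m
Total H_L = 342.0 + 3.020 = 345.1 m

H_L ≈ 345 m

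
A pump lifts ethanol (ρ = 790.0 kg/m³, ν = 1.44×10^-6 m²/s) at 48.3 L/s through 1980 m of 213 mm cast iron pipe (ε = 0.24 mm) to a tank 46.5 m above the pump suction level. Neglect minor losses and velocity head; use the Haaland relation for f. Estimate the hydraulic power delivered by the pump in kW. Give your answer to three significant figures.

V = 4Q/(πD²) = 1.355 m/s; Re = 2.01×10^5; ε/D = 0.00113; f = 0.02140
h_f = f(L/D)V²/2g = 18.63 m
Total head H = z + h_f = 46.5 + 18.63 = 65.13 m
P_hyd = ρgQH = 790.0·9.81·0.0483·65.13 = 24.38 kW

P_hyd ≈ 24.4 kW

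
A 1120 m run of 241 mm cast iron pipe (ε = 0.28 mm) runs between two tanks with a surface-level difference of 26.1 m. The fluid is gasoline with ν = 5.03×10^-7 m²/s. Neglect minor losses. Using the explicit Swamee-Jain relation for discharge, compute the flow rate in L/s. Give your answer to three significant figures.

Swamee-Jain (Type II): Q = -0.965·√(gD⁵h_f/L)·ln[ε/(3.7D) + √(3.17ν²L/(gD³h_f))]
√(gD⁵h_f/L) = √(9.81·0.241⁵·26.1/1120) = 0.01363
ε/(3.7D) = 3.14×10^-4; √(3.17ν²L/(gD³h_f)) = 1.58×10^-5
Q = -0.965·0.01363·ln(3.298×10^-4) = 0.1055 m³/s
Check: V = 2.31 m/s, Re = 1.11×10^6, f = 0.02070, h_f = 26.2 m ≈ 26.1 m ✓

Q ≈ 105 L/s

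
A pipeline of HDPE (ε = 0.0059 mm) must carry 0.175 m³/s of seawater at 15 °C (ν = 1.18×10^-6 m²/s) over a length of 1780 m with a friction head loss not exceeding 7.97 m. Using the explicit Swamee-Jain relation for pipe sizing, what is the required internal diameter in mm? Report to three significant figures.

D ≈ 381 mm

Swamee-Jain (Type III): D = 0.66·[ε^1.25·(LQ²/(gh_f))^4.75 + ν·Q^9.4·(L/(gh_f))^5.2]^0.04
LQ²/(gh_f) = 0.6972; L/(gh_f) = 22.77
Term 1 = ε^1.25·(…)^4.75 = 5.24×10^-8; Term 2 = ν·Q^9.4·(…)^5.2 = 1.03×10^-6
D = 0.66·(5.24×10^-8 + 1.03×10^-6)^0.04 = 0.3810 m = 381 mm
Check: V = 1.53 m/s, Re = 4.96×10^5, f = 0.01336, h_f = 7.49 m ≈ 7.97 m ✓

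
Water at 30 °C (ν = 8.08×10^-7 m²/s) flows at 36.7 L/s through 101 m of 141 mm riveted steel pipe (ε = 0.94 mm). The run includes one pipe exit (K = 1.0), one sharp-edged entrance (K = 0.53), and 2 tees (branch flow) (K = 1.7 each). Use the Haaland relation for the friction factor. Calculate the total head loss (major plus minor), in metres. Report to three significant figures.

V = 4Q/(πD²) = 2.350 m/s; V²/2g = 0.2816 m
Re = 4.10×10^5, ε/D = 0.00667 → f = 0.03344 (Haaland)
Major: h_f = f(L/D)·V²/2g = 0.03344·716.3·0.2816 = 6.744 m
Minor: ΣK = 4.93; h_m = ΣK·V²/2g = 1.388 m
Total H_L = 6.744 + 1.388 = 8.132 m

H_L ≈ 8.13 m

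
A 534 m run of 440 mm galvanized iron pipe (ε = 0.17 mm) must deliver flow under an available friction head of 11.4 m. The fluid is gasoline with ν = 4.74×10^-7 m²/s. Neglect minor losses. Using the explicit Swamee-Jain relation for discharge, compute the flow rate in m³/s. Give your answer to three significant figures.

Swamee-Jain (Type II): Q = -0.965·√(gD⁵h_f/L)·ln[ε/(3.7D) + √(3.17ν²L/(gD³h_f))]
√(gD⁵h_f/L) = √(9.81·0.440⁵·11.4/534) = 0.05877
ε/(3.7D) = 1.04×10^-4; √(3.17ν²L/(gD³h_f)) = 6.32×10^-6
Q = -0.965·0.05877·ln(1.107×10^-4) = 0.5166 m³/s
Check: V = 3.40 m/s, Re = 3.15×10^6, f = 0.01603, h_f = 11.4 m ≈ 11.4 m ✓

Q ≈ 0.517 m³/s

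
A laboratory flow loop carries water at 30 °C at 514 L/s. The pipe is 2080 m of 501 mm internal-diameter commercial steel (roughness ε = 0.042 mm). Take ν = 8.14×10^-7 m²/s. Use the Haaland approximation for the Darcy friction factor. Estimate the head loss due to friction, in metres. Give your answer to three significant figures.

V = 4Q/(πD²) = 4·0.514/(π·0.501²) = 2.607 m/s
Re = VD/ν = 2.607·0.501/8.14×10^-7 = 1.60×10^6 → turbulent
ε/D = 0.042/501 = 8.38×10^-5
Haaland: f = 0.01261
h_f = f(L/D)V²/(2g) = 0.01261·(2080/0.501)·2.607²/(2·9.81) = 18.14 m

h_f ≈ 18.1 m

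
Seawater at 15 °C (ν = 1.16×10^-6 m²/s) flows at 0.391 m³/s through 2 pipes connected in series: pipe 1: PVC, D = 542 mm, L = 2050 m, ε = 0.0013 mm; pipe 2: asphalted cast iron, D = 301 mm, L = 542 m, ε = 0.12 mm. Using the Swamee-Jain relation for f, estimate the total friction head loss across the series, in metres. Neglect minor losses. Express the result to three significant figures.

Pipe 1: V = 1.695 m/s, Re = 7.92×10^5, ε/D = 2.40×10^-6, f = 0.01213, h_1 = f(L/D)V²/2g = 6.715 m
Pipe 2: V = 5.495 m/s, Re = 1.43×10^6, ε/D = 3.99×10^-4, f = 0.01639, h_2 = f(L/D)V²/2g = 45.42 m
Series → Q common, losses add: H = Σh = 52.14 m

H ≈ 52.1 m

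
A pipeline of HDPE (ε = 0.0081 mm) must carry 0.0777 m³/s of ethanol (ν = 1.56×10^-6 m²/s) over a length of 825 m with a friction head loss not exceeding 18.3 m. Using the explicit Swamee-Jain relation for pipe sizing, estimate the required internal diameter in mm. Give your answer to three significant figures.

Swamee-Jain (Type III): D = 0.66·[ε^1.25·(LQ²/(gh_f))^4.75 + ν·Q^9.4·(L/(gh_f))^5.2]^0.04
LQ²/(gh_f) = 0.02774; L/(gh_f) = 4.596
Term 1 = ε^1.25·(…)^4.75 = 1.74×10^-14; Term 2 = ν·Q^9.4·(…)^5.2 = 1.61×10^-13
D = 0.66·(1.74×10^-14 + 1.61×10^-13)^0.04 = 0.2040 m = 204 mm
Check: V = 2.38 m/s, Re = 3.11×10^5, f = 0.01474, h_f = 17.2 m ≈ 18.3 m ✓

D ≈ 204 mm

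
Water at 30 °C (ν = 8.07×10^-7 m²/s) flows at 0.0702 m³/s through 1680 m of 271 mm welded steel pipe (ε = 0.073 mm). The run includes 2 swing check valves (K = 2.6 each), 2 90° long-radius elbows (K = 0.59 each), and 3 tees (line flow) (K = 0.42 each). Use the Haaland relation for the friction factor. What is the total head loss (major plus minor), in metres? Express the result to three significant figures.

H_L ≈ 8.13 m

V = 4Q/(πD²) = 1.217 m/s; V²/2g = 0.07550 m
Re = 4.09×10^5, ε/D = 2.69×10^-4 → f = 0.01614 (Haaland)
Major: h_f = f(L/D)·V²/2g = 0.01614·6199·0.07550 = 7.555 m
Minor: ΣK = 7.64; h_m = ΣK·V²/2g = 0.5768 m
Total H_L = 7.555 + 0.5768 = 8.132 m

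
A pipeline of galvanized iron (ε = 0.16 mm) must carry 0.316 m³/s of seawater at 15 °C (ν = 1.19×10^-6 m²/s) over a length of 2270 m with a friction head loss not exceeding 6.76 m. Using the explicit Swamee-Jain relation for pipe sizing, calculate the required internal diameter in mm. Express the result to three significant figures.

D ≈ 545 mm

Swamee-Jain (Type III): D = 0.66·[ε^1.25·(LQ²/(gh_f))^4.75 + ν·Q^9.4·(L/(gh_f))^5.2]^0.04
LQ²/(gh_f) = 3.418; L/(gh_f) = 34.23
Term 1 = ε^1.25·(…)^4.75 = 0.00617; Term 2 = ν·Q^9.4·(…)^5.2 = 0.00225
D = 0.66·(0.00617 + 0.00225)^0.04 = 0.5452 m = 545 mm
Check: V = 1.35 m/s, Re = 6.20×10^5, f = 0.01609, h_f = 6.26 m ≈ 6.76 m ✓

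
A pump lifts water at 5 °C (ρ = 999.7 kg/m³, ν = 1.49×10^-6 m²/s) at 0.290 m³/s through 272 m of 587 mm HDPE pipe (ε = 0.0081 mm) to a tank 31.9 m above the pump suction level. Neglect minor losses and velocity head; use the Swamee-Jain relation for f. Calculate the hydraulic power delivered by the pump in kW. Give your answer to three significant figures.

P_hyd ≈ 91.8 kW

V = 4Q/(πD²) = 1.072 m/s; Re = 4.22×10^5; ε/D = 1.38×10^-5; f = 0.01369
h_f = f(L/D)V²/2g = 0.3714 m
Total head H = z + h_f = 31.9 + 0.3714 = 32.27 m
P_hyd = ρgQH = 999.7·9.81·0.290·32.27 = 91.78 kW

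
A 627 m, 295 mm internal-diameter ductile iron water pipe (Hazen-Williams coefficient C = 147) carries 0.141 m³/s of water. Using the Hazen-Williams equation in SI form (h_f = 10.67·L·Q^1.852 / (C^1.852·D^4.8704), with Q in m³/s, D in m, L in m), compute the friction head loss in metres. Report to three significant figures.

h_f ≈ 6.58 m

h_f = 10.67·627·0.141^1.852 / (147^1.852·0.295^4.8704) = 6.578 m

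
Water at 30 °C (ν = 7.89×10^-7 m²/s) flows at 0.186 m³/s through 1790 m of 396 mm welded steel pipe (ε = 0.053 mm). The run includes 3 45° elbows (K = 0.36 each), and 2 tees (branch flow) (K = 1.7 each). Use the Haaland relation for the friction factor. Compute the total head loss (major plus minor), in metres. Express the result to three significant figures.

H_L ≈ 7.92 m

V = 4Q/(πD²) = 1.510 m/s; V²/2g = 0.1162 m
Re = 7.58×10^5, ε/D = 1.34×10^-4 → f = 0.01409 (Haaland)
Major: h_f = f(L/D)·V²/2g = 0.01409·4520·0.1162 = 7.401 m
Minor: ΣK = 4.48; h_m = ΣK·V²/2g = 0.5208 m
Total H_L = 7.401 + 0.5208 = 7.922 m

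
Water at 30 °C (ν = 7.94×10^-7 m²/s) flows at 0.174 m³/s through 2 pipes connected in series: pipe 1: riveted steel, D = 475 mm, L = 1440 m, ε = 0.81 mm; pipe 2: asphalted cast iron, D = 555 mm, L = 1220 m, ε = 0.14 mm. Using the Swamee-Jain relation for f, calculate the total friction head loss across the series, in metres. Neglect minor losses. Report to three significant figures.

Pipe 1: V = 0.9819 m/s, Re = 5.87×10^5, ε/D = 0.00171, f = 0.02292, h_1 = f(L/D)V²/2g = 3.414 m
Pipe 2: V = 0.7192 m/s, Re = 5.03×10^5, ε/D = 2.52×10^-4, f = 0.01597, h_2 = f(L/D)V²/2g = 0.9258 m
Series → Q common, losses add: H = Σh = 4.340 m

H ≈ 4.34 m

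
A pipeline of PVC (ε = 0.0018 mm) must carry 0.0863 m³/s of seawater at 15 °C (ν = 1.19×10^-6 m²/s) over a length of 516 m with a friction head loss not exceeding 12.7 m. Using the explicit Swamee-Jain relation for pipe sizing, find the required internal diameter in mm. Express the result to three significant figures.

D ≈ 205 mm

Swamee-Jain (Type III): D = 0.66·[ε^1.25·(LQ²/(gh_f))^4.75 + ν·Q^9.4·(L/(gh_f))^5.2]^0.04
LQ²/(gh_f) = 0.03085; L/(gh_f) = 4.142
Term 1 = ε^1.25·(…)^4.75 = 4.39×10^-15; Term 2 = ν·Q^9.4·(…)^5.2 = 1.92×10^-13
D = 0.66·(4.39×10^-15 + 1.92×10^-13)^0.04 = 0.2048 m = 205 mm
Check: V = 2.62 m/s, Re = 4.51×10^5, f = 0.01347, h_f = 11.9 m ≈ 12.7 m ✓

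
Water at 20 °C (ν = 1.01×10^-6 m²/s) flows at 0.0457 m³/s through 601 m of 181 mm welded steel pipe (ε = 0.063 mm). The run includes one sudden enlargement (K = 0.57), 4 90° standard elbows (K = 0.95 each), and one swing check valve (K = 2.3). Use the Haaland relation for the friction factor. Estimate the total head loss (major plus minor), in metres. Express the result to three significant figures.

V = 4Q/(πD²) = 1.776 m/s; V²/2g = 0.1608 m
Re = 3.18×10^5, ε/D = 3.48×10^-4 → f = 0.01705 (Haaland)
Major: h_f = f(L/D)·V²/2g = 0.01705·3320·0.1608 = 9.102 m
Minor: ΣK = 6.67; h_m = ΣK·V²/2g = 1.072 m
Total H_L = 9.102 + 1.072 = 10.17 m

H_L ≈ 10.2 m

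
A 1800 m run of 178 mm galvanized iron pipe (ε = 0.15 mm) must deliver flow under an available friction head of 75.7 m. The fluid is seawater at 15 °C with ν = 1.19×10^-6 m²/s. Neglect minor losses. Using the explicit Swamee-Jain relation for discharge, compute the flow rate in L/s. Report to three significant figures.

Swamee-Jain (Type II): Q = -0.965·√(gD⁵h_f/L)·ln[ε/(3.7D) + √(3.17ν²L/(gD³h_f))]
√(gD⁵h_f/L) = √(9.81·0.178⁵·75.7/1800) = 0.008586
ε/(3.7D) = 2.28×10^-4; √(3.17ν²L/(gD³h_f)) = 4.39×10^-5
Q = -0.965·0.008586·ln(2.717×10^-4) = 0.06803 m³/s
Check: V = 2.73 m/s, Re = 4.09×10^5, f = 0.01979, h_f = 76.2 m ≈ 75.7 m ✓

Q ≈ 68.0 L/s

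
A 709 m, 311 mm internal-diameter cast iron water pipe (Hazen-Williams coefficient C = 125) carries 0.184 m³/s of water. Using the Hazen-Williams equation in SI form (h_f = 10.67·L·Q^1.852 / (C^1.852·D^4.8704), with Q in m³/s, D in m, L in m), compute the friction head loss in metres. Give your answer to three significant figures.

h_f ≈ 12.7 m

h_f = 10.67·709·0.184^1.852 / (125^1.852·0.311^4.8704) = 12.71 m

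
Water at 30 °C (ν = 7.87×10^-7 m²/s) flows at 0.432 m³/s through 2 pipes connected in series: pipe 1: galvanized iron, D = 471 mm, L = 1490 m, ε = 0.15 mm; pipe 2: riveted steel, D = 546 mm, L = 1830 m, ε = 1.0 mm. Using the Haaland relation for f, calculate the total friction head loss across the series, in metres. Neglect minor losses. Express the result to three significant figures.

H ≈ 28.9 m

Pipe 1: V = 2.479 m/s, Re = 1.48×10^6, ε/D = 3.18×10^-4, f = 0.01558, h_1 = f(L/D)V²/2g = 15.44 m
Pipe 2: V = 1.845 m/s, Re = 1.28×10^6, ε/D = 0.00183, f = 0.02306, h_2 = f(L/D)V²/2g = 13.41 m
Series → Q common, losses add: H = Σh = 28.85 m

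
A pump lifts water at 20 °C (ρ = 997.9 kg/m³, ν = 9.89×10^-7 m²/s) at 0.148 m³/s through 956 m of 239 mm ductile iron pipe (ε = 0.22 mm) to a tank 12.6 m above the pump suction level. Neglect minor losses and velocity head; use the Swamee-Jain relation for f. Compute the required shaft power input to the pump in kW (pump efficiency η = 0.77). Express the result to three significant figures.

P_shaft ≈ 106 kW

V = 4Q/(πD²) = 3.299 m/s; Re = 7.97×10^5; ε/D = 9.21×10^-4; f = 0.01975
h_f = f(L/D)V²/2g = 43.82 m
Total head H = z + h_f = 12.6 + 43.82 = 56.42 m
P_hyd = ρgQH = 997.9·9.81·0.148·56.42 = 81.74 kW
P_shaft = P_hyd/η = 81.74/0.77 = 106.2 kW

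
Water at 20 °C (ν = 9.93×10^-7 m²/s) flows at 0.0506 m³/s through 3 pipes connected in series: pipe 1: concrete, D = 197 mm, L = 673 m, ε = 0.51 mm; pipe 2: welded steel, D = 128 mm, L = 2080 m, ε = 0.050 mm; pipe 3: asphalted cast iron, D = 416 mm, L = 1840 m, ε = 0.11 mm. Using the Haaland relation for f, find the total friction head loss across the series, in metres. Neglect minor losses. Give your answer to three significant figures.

H ≈ 228 m

Pipe 1: V = 1.660 m/s, Re = 3.29×10^5, ε/D = 0.00259, f = 0.02557, h_1 = f(L/D)V²/2g = 12.27 m
Pipe 2: V = 3.932 m/s, Re = 5.07×10^5, ε/D = 3.91×10^-4, f = 0.01683, h_2 = f(L/D)V²/2g = 215.5 m
Pipe 3: V = 0.3723 m/s, Re = 1.56×10^5, ε/D = 2.64×10^-4, f = 0.01784, h_3 = f(L/D)V²/2g = 0.5573 m
Series → Q common, losses add: H = Σh = 228.3 m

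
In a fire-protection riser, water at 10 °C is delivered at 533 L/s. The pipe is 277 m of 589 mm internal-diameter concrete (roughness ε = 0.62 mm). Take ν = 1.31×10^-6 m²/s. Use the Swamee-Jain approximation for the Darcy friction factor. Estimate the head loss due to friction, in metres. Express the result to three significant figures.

h_f ≈ 1.86 m

V = 4Q/(πD²) = 4·0.533/(π·0.589²) = 1.956 m/s
Re = VD/ν = 1.956·0.589/1.31×10^-6 = 8.80×10^5 → turbulent
ε/D = 0.62/589 = 0.00105
Swamee-Jain: f = 0.02031
h_f = f(L/D)V²/(2g) = 0.02031·(277/0.589)·1.956²/(2·9.81) = 1.863 m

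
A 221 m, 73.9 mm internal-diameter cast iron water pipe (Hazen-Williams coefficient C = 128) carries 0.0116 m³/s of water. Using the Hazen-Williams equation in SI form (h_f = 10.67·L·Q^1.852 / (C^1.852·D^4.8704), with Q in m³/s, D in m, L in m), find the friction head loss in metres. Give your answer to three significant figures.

h_f ≈ 24.9 m

h_f = 10.67·221·0.0116^1.852 / (128^1.852·0.0739^4.8704) = 24.86 m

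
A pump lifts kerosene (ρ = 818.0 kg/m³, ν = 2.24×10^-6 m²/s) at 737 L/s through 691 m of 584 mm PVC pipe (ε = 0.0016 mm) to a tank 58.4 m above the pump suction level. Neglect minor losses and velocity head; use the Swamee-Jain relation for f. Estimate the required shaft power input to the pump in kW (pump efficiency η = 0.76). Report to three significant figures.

V = 4Q/(πD²) = 2.751 m/s; Re = 7.17×10^5; ε/D = 2.74×10^-6; f = 0.01234
h_f = f(L/D)V²/2g = 5.634 m
Total head H = z + h_f = 58.4 + 5.634 = 64.03 m
P_hyd = ρgQH = 818.0·9.81·0.737·64.03 = 378.7 kW
P_shaft = P_hyd/η = 378.7/0.76 = 498.3 kW

P_shaft ≈ 498 kW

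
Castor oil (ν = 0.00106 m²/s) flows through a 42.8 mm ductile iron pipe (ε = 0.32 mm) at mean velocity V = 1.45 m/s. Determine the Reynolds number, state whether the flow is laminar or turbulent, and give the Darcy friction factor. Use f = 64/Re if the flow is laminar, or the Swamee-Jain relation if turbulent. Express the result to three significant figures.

Re ≈ 58.5; laminar; f = 64/Re ≈ 1.09

Re = VD/ν = 1.450·0.0428/0.00106 = 58.5
Re < 2300 → laminar → f = 64/Re = 1.093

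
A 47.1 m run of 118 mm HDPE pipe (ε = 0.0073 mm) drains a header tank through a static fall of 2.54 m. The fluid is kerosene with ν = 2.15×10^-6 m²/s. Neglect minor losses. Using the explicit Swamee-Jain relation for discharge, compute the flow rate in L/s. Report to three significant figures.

Swamee-Jain (Type II): Q = -0.965·√(gD⁵h_f/L)·ln[ε/(3.7D) + √(3.17ν²L/(gD³h_f))]
√(gD⁵h_f/L) = √(9.81·0.118⁵·2.54/47.1) = 0.003479
ε/(3.7D) = 1.67×10^-5; √(3.17ν²L/(gD³h_f)) = 1.30×10^-4
Q = -0.965·0.003479·ln(1.466×10^-4) = 0.02964 m³/s
Check: V = 2.71 m/s, Re = 1.49×10^5, f = 0.01693, h_f = 2.53 m ≈ 2.54 m ✓

Q ≈ 29.6 L/s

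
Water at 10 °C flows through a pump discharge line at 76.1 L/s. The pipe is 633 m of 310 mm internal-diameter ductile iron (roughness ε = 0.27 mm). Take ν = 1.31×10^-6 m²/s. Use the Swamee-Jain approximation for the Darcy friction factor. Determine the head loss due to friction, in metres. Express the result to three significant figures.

h_f ≈ 2.16 m

V = 4Q/(πD²) = 4·0.0761/(π·0.310²) = 1.008 m/s
Re = VD/ν = 1.008·0.310/1.31×10^-6 = 2.39×10^5 → turbulent
ε/D = 0.27/310 = 8.71×10^-4
Swamee-Jain: f = 0.02044
h_f = f(L/D)V²/(2g) = 0.02044·(633/0.310)·1.008²/(2·9.81) = 2.163 m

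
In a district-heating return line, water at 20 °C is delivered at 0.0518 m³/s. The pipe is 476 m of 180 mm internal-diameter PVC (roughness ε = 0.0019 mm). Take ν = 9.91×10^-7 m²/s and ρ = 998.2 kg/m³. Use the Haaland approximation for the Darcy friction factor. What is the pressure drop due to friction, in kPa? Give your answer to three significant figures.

Δp ≈ 76.0 kPa

V = 4Q/(πD²) = 4·0.0518/(π·0.180²) = 2.036 m/s
Re = VD/ν = 2.036·0.180/9.91×10^-7 = 3.70×10^5 → turbulent
ε/D = 0.0019/180 = 1.06×10^-5
Haaland: f = 0.01389
h_f = f(L/D)V²/(2g) = 0.01389·(476/0.180)·2.036²/(2·9.81) = 7.760 m
Δp = ρg·h_f = 998.2·9.81·7.760 = 75.99 kPa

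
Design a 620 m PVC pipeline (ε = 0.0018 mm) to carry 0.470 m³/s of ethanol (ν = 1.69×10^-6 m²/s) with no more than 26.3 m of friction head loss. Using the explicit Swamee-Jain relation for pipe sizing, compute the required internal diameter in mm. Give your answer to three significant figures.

D ≈ 351 mm

Swamee-Jain (Type III): D = 0.66·[ε^1.25·(LQ²/(gh_f))^4.75 + ν·Q^9.4·(L/(gh_f))^5.2]^0.04
LQ²/(gh_f) = 0.5308; L/(gh_f) = 2.403
Term 1 = ε^1.25·(…)^4.75 = 3.26×10^-9; Term 2 = ν·Q^9.4·(…)^5.2 = 1.34×10^-7
D = 0.66·(3.26×10^-9 + 1.34×10^-7)^0.04 = 0.3507 m = 351 mm
Check: V = 4.86 m/s, Re = 1.01×10^6, f = 0.01172, h_f = 25.0 m ≈ 26.3 m ✓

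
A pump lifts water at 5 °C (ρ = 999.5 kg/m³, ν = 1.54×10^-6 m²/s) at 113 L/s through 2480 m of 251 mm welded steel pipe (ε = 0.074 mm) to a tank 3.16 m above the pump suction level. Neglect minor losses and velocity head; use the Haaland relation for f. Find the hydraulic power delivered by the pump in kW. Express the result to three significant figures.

P_hyd ≈ 51.4 kW

V = 4Q/(πD²) = 2.284 m/s; Re = 3.72×10^5; ε/D = 2.95×10^-4; f = 0.01646
h_f = f(L/D)V²/2g = 43.23 m
Total head H = z + h_f = 3.16 + 43.23 = 46.39 m
P_hyd = ρgQH = 999.5·9.81·0.113·46.39 = 51.40 kW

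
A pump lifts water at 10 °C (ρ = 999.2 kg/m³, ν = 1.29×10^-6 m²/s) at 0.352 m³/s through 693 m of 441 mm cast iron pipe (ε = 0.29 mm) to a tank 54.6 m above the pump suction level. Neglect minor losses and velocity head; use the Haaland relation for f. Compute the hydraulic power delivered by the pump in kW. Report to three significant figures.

P_hyd ≈ 215 kW

V = 4Q/(πD²) = 2.304 m/s; Re = 7.88×10^5; ε/D = 6.58×10^-4; f = 0.01827
h_f = f(L/D)V²/2g = 7.769 m
Total head H = z + h_f = 54.6 + 7.769 = 62.37 m
P_hyd = ρgQH = 999.2·9.81·0.352·62.37 = 215.2 kW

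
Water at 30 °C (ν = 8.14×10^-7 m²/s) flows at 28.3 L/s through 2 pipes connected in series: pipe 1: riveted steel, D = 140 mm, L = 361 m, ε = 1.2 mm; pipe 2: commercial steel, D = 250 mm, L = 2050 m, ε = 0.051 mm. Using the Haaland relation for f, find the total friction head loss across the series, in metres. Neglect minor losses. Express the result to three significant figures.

H ≈ 18.5 m

Pipe 1: V = 1.838 m/s, Re = 3.16×10^5, ε/D = 0.00857, f = 0.03627, h_1 = f(L/D)V²/2g = 16.11 m
Pipe 2: V = 0.5765 m/s, Re = 1.77×10^5, ε/D = 2.04×10^-4, f = 0.01718, h_2 = f(L/D)V²/2g = 2.386 m
Series → Q common, losses add: H = Σh = 18.50 m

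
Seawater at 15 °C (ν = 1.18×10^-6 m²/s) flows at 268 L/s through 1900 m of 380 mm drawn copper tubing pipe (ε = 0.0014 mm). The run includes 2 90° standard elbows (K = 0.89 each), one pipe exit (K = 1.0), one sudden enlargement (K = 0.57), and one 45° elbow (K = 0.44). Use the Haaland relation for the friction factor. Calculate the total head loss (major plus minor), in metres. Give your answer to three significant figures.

V = 4Q/(πD²) = 2.363 m/s; V²/2g = 0.2846 m
Re = 7.61×10^5, ε/D = 3.68×10^-6 → f = 0.01219 (Haaland)
Major: h_f = f(L/D)·V²/2g = 0.01219·5000·0.2846 = 17.34 m
Minor: ΣK = 3.79; h_m = ΣK·V²/2g = 1.079 m
Total H_L = 17.34 + 1.079 = 18.42 m

H_L ≈ 18.4 m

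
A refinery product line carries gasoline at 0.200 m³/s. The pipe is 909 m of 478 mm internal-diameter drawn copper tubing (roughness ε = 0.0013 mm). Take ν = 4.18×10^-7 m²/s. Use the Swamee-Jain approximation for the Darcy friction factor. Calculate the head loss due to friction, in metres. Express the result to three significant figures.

V = 4Q/(πD²) = 4·0.200/(π·0.478²) = 1.115 m/s
Re = VD/ν = 1.115·0.478/4.18×10^-7 = 1.27×10^6 → turbulent
ε/D = 0.0013/478 = 2.72×10^-6
Swamee-Jain: f = 0.01123
h_f = f(L/D)V²/(2g) = 0.01123·(909/0.478)·1.115²/(2·9.81) = 1.352 m

h_f ≈ 1.35 m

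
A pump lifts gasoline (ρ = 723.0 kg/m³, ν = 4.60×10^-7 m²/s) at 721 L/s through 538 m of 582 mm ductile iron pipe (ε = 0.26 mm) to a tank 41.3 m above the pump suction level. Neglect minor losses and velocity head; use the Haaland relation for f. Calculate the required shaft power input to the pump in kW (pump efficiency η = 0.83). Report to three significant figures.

P_shaft ≈ 290 kW

V = 4Q/(πD²) = 2.710 m/s; Re = 3.43×10^6; ε/D = 4.47×10^-4; f = 0.01646
h_f = f(L/D)V²/2g = 5.697 m
Total head H = z + h_f = 41.3 + 5.697 = 47.00 m
P_hyd = ρgQH = 723.0·9.81·0.721·47.00 = 240.3 kW
P_shaft = P_hyd/η = 240.3/0.83 = 289.6 kW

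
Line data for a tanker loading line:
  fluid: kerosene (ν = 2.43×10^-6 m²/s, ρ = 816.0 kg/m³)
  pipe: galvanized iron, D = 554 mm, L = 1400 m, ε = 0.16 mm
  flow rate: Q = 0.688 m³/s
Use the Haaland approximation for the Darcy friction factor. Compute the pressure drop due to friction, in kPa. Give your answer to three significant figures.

Δp ≈ 133 kPa

V = 4Q/(πD²) = 4·0.688/(π·0.554²) = 2.854 m/s
Re = VD/ν = 2.854·0.554/2.43×10^-6 = 6.51×10^5 → turbulent
ε/D = 0.16/554 = 2.89×10^-4
Haaland: f = 0.01581
h_f = f(L/D)V²/(2g) = 0.01581·(1400/0.554)·2.854²/(2·9.81) = 16.59 m
Δp = ρg·h_f = 816.0·9.81·16.59 = 132.8 kPa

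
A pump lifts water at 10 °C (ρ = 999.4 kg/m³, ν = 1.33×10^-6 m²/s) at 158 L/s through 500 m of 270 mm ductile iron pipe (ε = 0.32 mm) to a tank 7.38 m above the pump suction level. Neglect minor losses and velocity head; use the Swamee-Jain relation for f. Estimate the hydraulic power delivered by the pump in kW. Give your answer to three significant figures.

V = 4Q/(πD²) = 2.760 m/s; Re = 5.60×10^5; ε/D = 0.00119; f = 0.02106
h_f = f(L/D)V²/2g = 15.14 m
Total head H = z + h_f = 7.38 + 15.14 = 22.52 m
P_hyd = ρgQH = 999.4·9.81·0.158·22.52 = 34.88 kW

P_hyd ≈ 34.9 kW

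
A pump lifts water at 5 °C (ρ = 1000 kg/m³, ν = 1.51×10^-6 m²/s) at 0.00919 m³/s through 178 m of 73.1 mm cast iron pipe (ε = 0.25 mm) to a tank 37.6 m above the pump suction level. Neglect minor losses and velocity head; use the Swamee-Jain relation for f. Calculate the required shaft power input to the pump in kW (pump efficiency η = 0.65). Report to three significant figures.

P_shaft ≈ 7.57 kW

V = 4Q/(πD²) = 2.190 m/s; Re = 1.06×10^5; ε/D = 0.00342; f = 0.02853
h_f = f(L/D)V²/2g = 16.98 m
Total head H = z + h_f = 37.6 + 16.98 = 54.58 m
P_hyd = ρgQH = 1000·9.81·0.00919·54.58 = 4.921 kW
P_shaft = P_hyd/η = 4.921/0.65 = 7.570 kW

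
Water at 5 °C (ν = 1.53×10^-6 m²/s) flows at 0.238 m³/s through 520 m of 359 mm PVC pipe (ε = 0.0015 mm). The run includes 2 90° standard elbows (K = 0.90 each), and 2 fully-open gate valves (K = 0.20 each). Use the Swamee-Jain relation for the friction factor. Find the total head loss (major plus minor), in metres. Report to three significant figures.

H_L ≈ 5.90 m

V = 4Q/(πD²) = 2.351 m/s; V²/2g = 0.2818 m
Re = 5.52×10^5, ε/D = 4.18×10^-6 → f = 0.01294 (Swamee-Jain)
Major: h_f = f(L/D)·V²/2g = 0.01294·1448·0.2818 = 5.279 m
Minor: ΣK = 2.20; h_m = ΣK·V²/2g = 0.6199 m
Total H_L = 5.279 + 0.6199 = 5.899 m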